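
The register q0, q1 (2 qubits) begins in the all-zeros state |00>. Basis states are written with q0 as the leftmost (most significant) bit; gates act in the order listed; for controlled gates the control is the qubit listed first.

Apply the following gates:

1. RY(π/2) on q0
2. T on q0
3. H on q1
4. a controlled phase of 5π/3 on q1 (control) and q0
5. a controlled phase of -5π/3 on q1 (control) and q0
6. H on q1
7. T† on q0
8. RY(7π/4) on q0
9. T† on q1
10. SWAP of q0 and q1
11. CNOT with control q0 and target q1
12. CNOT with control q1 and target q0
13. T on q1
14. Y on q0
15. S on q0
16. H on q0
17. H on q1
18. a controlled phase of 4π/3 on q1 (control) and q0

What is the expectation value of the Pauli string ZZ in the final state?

The observable ZZ averages to -1/2. Key observation: steps 2-7 multiply out to the identity, so the circuit reduces to the remaining gates.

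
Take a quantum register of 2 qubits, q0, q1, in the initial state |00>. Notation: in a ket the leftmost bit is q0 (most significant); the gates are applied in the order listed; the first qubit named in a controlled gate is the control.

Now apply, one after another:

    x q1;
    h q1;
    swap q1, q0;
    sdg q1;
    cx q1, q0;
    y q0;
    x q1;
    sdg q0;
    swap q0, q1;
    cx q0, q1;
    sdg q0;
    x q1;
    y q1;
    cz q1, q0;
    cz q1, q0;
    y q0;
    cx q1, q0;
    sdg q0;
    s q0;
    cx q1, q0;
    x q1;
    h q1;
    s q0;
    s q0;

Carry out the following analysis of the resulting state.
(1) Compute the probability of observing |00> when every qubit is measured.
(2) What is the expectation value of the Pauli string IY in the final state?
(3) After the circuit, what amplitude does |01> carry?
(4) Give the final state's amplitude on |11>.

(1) The probability of measuring |00> is 1/2. Key observation: steps 17-20 multiply out to the identity, so the circuit reduces to the remaining gates.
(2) In the final state, IY has expectation -1.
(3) The amplitude on |01> is 1/2 - I/2.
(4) The final state's coefficient on |11> equals 0.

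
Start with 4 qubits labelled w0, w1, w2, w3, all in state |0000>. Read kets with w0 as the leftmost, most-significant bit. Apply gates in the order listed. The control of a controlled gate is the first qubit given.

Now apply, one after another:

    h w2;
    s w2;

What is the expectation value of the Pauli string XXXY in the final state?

In the final state, XXXY has expectation 0.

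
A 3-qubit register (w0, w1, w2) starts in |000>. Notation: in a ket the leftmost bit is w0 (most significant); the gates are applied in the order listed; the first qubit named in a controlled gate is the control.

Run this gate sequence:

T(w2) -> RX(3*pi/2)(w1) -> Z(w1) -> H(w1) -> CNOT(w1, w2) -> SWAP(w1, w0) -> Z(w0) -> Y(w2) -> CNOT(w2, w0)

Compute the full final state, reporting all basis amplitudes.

The final amplitudes are 1/2 - I/2 on |100>, -1/2 - I/2 on |101>, and 0 on every other basis state.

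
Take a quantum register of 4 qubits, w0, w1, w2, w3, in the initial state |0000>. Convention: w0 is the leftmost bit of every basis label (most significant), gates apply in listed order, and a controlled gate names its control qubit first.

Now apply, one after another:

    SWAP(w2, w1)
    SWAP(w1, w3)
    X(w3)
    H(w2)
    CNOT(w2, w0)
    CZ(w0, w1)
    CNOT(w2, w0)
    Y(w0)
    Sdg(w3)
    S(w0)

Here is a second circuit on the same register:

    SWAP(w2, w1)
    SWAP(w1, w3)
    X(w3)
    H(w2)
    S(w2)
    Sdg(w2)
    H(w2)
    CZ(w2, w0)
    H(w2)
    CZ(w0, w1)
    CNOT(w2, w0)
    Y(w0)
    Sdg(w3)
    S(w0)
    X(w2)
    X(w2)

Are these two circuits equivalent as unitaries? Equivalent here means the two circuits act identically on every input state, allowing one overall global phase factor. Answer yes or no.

No, they are not equivalent — no single phase factor reconciles the two unitaries.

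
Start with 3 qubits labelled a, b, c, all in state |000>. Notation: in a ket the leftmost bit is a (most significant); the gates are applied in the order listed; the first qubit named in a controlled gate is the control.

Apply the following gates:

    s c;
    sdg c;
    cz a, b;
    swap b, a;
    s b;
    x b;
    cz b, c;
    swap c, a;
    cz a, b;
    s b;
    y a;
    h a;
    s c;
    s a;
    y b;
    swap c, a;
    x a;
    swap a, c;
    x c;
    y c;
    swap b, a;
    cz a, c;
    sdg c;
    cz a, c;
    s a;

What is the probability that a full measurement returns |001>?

Outcome |001> occurs with probability 1/2. Key observation: the block from step 1 through step 2 cancels to the identity and can be dropped.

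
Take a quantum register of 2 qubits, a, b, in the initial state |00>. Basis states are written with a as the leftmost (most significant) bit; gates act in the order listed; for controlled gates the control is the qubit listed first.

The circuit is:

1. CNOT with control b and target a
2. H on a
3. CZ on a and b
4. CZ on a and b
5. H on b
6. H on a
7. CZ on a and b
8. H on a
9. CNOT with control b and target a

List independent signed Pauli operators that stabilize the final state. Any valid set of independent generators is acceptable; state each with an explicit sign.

One valid set of independent stabilizer generators is +XI, +IX (any independent generating set of the same group is equally correct).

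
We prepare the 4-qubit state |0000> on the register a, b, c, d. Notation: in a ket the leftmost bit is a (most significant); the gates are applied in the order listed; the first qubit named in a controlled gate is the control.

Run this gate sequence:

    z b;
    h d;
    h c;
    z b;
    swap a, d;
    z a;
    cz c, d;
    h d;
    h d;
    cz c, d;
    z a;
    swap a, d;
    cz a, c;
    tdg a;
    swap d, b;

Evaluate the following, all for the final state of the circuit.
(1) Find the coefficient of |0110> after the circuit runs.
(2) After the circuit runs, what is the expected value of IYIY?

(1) |0110> carries amplitude 1/2 in the final state. Key observation: gates 5-12 undo each other exactly, leaving only the rest of the circuit to track.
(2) The observable IYIY averages to 0.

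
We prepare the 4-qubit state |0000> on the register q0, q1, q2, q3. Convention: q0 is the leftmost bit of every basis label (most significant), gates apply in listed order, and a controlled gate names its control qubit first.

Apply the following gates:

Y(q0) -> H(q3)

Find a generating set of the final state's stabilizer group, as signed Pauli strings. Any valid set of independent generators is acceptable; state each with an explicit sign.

One valid set of independent stabilizer generators is +IIIX, -ZIII, +IZII, +IIZI (any independent generating set of the same group is equally correct).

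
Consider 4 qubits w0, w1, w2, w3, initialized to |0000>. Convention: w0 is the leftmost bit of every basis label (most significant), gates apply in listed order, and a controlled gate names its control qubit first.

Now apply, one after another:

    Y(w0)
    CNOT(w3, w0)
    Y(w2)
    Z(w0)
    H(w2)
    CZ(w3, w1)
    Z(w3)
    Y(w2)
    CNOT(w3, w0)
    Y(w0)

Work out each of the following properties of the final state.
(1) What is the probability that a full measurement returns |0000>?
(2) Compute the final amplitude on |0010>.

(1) Outcome |0000> occurs with probability 1/2.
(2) The amplitude on |0010> is sqrt(2)/2.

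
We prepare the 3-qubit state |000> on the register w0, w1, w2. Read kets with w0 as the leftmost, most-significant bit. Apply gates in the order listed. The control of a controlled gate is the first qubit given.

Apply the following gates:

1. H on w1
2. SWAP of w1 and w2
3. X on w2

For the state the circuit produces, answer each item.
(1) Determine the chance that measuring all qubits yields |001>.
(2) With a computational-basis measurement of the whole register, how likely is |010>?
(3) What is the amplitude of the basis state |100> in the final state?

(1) The probability of measuring |001> is 1/2.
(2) Outcome |010> occurs with probability 0.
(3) The final state's coefficient on |100> equals 0.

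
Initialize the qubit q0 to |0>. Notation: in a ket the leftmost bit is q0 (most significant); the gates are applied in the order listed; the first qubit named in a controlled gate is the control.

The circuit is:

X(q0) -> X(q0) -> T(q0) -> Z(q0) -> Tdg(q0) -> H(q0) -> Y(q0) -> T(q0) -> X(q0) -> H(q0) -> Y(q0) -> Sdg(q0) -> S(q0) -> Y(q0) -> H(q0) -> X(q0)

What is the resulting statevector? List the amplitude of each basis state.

After the circuit, the state carries amplitude -sqrt(2)*I/2 on |0>, sqrt(2)*exp(3*I*pi/4)/2 on |1>.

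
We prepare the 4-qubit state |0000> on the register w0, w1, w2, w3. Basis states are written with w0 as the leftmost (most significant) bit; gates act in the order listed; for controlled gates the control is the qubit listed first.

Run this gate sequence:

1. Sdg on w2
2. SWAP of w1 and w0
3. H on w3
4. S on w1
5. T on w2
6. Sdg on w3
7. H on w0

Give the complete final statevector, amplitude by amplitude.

The final amplitudes are 1/2 on |0000>, -I/2 on |0001>, 1/2 on |1000>, -I/2 on |1001>, and 0 on every other basis state.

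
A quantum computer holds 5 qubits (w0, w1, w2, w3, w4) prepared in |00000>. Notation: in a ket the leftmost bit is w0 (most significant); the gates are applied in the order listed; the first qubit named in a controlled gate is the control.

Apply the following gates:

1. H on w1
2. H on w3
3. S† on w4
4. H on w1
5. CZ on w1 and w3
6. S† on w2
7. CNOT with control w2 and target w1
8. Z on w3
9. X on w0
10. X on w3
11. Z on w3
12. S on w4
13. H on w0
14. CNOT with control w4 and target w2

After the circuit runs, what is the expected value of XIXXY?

In the final state, XIXXY has expectation 0.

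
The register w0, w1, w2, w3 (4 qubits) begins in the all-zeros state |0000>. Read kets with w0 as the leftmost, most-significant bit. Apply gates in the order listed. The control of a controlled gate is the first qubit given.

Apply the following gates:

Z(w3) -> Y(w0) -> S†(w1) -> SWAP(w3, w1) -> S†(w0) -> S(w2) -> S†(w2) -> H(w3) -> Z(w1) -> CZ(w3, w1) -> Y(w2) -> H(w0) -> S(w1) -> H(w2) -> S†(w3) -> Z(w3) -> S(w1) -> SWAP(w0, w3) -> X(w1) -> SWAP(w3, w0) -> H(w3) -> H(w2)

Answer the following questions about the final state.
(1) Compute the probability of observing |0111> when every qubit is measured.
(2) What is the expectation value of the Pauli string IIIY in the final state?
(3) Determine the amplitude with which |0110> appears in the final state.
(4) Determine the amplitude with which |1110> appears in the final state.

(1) Outcome |0111> occurs with probability 1/4.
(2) The observable IIIY averages to -1.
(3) The final state's coefficient on |0110> equals sqrt(2)*(-1 + I)/4.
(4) The final state's coefficient on |1110> equals sqrt(2)*(1 - I)/4.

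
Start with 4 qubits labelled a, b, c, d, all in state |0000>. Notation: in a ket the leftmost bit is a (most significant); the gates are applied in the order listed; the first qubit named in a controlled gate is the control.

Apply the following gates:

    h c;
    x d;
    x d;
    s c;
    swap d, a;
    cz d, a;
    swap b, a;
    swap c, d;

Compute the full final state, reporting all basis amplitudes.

The resulting statevector has amplitude sqrt(2)/2 on |0000>, sqrt(2)*I/2 on |0001>, and 0 on every other basis state.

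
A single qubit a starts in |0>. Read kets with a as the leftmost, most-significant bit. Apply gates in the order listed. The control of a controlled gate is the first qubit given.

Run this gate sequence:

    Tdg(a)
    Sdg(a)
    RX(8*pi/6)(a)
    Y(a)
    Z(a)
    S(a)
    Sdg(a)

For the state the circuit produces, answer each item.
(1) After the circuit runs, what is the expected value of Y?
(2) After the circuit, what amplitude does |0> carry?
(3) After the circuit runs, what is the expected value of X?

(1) The expectation value of Y is -sqrt(3)/2.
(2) |0> carries amplitude -sqrt(3)/2 in the final state.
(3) In the final state, X has expectation 0.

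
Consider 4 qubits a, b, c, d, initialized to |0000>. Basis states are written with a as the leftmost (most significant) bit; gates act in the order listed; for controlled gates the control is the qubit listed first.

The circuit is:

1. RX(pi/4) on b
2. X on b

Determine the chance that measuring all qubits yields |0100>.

The probability of measuring |0100> is sqrt(2)/4 + 1/2.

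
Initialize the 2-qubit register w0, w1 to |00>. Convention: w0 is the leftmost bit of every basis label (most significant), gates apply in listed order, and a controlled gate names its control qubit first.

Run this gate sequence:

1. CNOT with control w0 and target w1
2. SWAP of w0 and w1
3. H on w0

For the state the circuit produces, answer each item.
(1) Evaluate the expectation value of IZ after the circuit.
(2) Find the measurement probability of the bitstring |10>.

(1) The observable IZ averages to 1.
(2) The probability of measuring |10> is 1/2.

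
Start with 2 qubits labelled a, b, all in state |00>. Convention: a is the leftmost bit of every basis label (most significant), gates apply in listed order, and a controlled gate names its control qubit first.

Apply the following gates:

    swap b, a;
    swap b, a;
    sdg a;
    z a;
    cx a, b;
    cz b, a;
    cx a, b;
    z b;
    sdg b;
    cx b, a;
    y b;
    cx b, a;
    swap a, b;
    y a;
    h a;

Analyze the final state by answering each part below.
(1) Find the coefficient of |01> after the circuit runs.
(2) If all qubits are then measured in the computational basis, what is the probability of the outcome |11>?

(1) |01> carries amplitude sqrt(2)/2 in the final state. Key observation: steps 1-2 multiply out to the identity, so the circuit reduces to the remaining gates.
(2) Outcome |11> occurs with probability 1/2.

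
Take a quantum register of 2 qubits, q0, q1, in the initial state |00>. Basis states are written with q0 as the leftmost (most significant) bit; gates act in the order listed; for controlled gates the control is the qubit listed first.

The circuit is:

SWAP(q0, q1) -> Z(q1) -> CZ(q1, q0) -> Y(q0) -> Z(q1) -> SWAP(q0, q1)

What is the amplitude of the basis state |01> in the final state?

The amplitude on |01> is I.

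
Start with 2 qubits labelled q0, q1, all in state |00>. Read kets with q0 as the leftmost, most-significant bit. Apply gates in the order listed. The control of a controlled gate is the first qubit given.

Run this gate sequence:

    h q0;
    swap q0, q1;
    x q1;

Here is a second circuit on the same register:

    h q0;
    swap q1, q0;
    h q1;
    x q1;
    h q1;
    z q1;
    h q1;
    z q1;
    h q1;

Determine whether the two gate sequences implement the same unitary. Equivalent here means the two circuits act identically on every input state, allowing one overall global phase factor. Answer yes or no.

Yes — the two circuits implement the same unitary up to a global phase.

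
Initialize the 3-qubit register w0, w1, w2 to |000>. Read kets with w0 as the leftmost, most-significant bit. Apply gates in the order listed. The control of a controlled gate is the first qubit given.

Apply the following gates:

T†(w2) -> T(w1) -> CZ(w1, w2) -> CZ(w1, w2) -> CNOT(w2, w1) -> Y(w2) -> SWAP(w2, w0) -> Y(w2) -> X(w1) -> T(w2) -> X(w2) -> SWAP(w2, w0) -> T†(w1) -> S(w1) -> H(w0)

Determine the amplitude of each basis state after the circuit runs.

The resulting statevector has amplitude -sqrt(2)*I/2 on |011>, -sqrt(2)*I/2 on |111>, and 0 on every other basis state.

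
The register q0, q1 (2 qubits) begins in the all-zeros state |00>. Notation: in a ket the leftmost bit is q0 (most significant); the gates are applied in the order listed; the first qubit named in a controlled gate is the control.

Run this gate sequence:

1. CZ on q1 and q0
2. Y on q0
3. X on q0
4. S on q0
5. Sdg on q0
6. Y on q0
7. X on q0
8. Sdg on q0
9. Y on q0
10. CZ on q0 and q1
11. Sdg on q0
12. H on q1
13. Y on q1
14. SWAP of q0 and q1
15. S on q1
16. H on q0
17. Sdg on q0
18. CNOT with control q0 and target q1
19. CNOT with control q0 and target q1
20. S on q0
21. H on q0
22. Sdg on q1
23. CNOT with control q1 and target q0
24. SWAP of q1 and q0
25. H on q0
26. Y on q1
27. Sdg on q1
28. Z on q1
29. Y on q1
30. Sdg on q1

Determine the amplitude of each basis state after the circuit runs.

The resulting statevector has amplitude 1/2 on |00>, 1/2 on |01>, -1/2 on |10>, -1/2 on |11>. Key observation: steps 15-22 multiply out to the identity, so the circuit reduces to the remaining gates.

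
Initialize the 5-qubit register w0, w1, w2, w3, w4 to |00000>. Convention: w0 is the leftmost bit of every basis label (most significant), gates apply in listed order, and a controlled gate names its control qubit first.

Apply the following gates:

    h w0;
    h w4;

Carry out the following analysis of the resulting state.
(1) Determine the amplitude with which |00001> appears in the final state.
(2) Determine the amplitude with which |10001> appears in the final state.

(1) The final state's coefficient on |00001> equals 1/2.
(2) |10001> carries amplitude 1/2 in the final state.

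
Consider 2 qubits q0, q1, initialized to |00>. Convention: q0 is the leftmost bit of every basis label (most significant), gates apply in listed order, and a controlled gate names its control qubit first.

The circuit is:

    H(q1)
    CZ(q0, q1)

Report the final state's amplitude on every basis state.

The resulting statevector has amplitude sqrt(2)/2 on |00>, sqrt(2)/2 on |01>, 0 on |10>, 0 on |11>.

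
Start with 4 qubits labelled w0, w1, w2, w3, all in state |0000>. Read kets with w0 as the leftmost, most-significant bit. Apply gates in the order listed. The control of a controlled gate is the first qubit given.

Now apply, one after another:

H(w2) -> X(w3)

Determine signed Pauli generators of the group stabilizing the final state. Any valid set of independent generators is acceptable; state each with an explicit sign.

The stabilizer group can be generated by +IIXI, +ZIII, +IZII, -IIIZ, among other valid generating sets.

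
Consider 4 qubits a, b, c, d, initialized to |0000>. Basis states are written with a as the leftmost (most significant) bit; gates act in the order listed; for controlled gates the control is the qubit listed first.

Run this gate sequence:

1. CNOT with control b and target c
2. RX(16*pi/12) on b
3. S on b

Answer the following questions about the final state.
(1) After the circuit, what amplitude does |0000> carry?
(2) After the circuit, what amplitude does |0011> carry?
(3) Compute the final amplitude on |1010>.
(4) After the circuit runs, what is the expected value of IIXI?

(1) The final state's coefficient on |0000> equals -1/2.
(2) The final state's coefficient on |0011> equals 0.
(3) The final state's coefficient on |1010> equals 0.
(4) In the final state, IIXI has expectation 0.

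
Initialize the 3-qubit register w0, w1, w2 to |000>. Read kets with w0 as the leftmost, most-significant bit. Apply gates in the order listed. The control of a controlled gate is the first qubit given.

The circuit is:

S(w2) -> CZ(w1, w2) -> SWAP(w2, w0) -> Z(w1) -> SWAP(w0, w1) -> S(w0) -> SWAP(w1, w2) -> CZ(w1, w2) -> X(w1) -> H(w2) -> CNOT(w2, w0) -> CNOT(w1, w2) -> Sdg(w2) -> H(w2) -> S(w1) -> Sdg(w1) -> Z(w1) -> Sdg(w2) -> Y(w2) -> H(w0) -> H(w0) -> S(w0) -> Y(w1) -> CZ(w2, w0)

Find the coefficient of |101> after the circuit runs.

The amplitude on |101> is I/2.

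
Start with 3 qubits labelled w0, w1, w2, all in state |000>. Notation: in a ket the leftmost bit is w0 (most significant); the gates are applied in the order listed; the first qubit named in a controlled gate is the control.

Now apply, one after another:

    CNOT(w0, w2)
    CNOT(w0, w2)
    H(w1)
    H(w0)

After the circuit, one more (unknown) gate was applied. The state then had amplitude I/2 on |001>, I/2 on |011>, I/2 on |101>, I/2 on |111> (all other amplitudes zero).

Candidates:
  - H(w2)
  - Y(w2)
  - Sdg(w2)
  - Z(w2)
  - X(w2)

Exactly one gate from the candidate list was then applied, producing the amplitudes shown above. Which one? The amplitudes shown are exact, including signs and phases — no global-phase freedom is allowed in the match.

It was Y(w2) that produced the state shown.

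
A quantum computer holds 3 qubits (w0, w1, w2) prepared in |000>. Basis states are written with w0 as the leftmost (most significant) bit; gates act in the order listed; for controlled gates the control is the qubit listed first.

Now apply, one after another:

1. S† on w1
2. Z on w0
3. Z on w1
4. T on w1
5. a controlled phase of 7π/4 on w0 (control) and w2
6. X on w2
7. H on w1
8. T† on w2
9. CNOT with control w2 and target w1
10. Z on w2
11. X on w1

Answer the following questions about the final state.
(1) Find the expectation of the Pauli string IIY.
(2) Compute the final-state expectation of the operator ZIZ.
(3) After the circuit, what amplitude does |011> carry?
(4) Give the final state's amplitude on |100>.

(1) In the final state, IIY has expectation 0.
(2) The observable ZIZ averages to -1.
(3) The amplitude on |011> is sqrt(2)*exp(3*I*pi/4)/2.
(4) The final state's coefficient on |100> equals 0.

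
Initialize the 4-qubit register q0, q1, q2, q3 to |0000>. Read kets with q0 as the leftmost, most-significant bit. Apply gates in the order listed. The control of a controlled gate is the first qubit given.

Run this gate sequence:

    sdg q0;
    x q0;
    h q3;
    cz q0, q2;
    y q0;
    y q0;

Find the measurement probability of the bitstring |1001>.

The probability of measuring |1001> is 1/2.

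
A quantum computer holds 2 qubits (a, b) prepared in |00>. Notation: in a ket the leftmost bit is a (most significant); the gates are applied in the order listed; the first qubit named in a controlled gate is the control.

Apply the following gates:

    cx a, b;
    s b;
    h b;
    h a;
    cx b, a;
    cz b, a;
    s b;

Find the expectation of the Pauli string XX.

The observable XX averages to 0.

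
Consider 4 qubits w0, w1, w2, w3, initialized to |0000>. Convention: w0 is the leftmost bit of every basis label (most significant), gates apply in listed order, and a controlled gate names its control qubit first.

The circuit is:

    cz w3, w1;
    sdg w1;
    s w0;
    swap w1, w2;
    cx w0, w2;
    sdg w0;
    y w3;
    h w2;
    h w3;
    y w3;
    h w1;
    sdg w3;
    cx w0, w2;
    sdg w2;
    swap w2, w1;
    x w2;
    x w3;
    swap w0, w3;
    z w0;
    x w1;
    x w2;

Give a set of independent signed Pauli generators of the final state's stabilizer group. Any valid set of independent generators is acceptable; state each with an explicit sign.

The stabilizer group can be generated by -YIII, +IYII, +IIXI, +IIIZ, among other valid generating sets.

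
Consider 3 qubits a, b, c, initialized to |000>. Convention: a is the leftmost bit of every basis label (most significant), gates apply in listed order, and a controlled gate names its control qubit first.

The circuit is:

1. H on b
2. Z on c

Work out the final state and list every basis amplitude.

The resulting statevector has amplitude sqrt(2)/2 on |000>, sqrt(2)/2 on |010>, and 0 on every other basis state.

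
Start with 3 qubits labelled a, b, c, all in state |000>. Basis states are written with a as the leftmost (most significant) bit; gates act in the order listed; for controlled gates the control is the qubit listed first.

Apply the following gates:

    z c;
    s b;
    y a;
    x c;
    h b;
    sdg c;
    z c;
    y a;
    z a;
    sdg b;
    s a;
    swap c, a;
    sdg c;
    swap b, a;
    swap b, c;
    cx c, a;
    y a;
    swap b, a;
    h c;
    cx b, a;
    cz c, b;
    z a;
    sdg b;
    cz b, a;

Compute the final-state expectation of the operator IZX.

In the final state, IZX has expectation -1.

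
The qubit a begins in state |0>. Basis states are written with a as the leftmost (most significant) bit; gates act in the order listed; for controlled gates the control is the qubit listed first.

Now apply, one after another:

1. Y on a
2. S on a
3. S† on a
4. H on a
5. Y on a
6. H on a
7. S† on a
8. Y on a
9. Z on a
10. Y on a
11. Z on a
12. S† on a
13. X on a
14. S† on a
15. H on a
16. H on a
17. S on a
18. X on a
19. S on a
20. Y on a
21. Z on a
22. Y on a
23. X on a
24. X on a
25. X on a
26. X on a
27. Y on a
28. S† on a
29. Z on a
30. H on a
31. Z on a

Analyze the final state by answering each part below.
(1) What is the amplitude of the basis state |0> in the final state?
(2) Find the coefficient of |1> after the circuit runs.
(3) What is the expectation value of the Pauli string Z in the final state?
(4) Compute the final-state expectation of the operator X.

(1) The amplitude on |0> is sqrt(2)/2.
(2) The final state's coefficient on |1> equals sqrt(2)/2.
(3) The observable Z averages to 0.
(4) The expectation value of X is 1.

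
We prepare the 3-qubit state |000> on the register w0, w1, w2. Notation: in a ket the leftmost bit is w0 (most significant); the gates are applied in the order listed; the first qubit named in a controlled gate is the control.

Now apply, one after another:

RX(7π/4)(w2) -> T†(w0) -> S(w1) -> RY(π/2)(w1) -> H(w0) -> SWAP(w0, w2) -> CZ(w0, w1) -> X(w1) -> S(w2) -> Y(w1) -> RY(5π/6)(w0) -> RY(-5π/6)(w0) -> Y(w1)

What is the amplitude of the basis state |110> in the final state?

The final state's coefficient on |110> equals -I*sqrt(2 - sqrt(2))/4. Key observation: steps 10-13 multiply out to the identity, so the circuit reduces to the remaining gates.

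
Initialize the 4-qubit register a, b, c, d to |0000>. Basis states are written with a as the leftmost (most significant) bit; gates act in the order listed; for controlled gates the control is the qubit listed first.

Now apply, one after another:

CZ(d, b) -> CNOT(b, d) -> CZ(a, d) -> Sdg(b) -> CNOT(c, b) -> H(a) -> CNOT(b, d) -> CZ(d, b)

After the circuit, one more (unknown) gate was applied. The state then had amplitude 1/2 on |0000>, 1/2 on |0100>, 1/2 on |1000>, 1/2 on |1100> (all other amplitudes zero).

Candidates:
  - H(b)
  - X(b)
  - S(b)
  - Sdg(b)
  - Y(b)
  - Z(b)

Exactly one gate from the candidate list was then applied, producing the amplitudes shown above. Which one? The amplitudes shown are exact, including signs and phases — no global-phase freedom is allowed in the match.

The applied gate was H(b).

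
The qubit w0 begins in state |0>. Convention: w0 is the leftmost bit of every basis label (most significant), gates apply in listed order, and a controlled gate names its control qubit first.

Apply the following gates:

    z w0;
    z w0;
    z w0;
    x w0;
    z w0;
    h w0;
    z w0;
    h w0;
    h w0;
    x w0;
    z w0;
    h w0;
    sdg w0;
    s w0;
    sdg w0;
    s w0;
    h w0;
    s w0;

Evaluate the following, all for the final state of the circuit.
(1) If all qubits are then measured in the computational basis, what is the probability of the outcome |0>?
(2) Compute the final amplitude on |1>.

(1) A full measurement returns |0> with probability 1/2.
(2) The amplitude on |1> is sqrt(2)*I/2.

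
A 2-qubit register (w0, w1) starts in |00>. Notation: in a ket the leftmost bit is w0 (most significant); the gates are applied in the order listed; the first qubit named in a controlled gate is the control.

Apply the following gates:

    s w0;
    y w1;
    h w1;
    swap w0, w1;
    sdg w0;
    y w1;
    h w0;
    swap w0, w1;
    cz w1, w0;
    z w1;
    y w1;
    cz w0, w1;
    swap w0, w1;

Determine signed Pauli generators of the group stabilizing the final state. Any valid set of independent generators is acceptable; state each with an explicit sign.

One valid set of independent stabilizer generators is +YI, -IZ (any independent generating set of the same group is equally correct).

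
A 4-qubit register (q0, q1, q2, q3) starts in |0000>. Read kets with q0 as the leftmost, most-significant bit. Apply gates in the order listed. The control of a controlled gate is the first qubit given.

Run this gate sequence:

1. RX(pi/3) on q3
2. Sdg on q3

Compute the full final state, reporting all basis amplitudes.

The resulting statevector has amplitude sqrt(3)/2 on |0000>, -1/2 on |0001>, and 0 on every other basis state.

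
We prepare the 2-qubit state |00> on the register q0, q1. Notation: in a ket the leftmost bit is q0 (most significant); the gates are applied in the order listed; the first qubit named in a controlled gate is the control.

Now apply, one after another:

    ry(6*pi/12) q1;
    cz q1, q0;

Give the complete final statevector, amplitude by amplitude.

The final amplitudes are sqrt(2)/2 on |00>, sqrt(2)/2 on |01>, 0 on |10>, 0 on |11>.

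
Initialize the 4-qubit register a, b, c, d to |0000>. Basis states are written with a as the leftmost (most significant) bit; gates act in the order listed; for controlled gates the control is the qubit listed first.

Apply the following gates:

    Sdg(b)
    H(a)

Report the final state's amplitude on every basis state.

The resulting statevector has amplitude sqrt(2)/2 on |0000>, sqrt(2)/2 on |1000>, and 0 on every other basis state.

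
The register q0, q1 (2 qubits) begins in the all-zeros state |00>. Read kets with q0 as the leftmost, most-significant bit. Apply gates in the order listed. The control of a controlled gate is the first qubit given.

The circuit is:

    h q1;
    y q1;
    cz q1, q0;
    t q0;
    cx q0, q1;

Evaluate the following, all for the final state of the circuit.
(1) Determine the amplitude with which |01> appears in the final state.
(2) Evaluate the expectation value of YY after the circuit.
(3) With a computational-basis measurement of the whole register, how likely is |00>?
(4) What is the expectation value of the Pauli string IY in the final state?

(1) |01> carries amplitude sqrt(2)*I/2 in the final state.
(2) The expectation value of YY is 0.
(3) Outcome |00> occurs with probability 1/2.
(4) The expectation value of IY is 0.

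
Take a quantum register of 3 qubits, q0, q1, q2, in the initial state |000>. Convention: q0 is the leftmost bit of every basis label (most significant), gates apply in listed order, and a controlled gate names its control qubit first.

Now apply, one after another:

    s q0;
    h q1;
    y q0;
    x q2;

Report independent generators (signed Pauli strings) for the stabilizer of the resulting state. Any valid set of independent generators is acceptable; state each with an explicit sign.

The final state is stabilized by the group generated by +IXI, -ZII, -IIZ; other independent generating sets are equally valid.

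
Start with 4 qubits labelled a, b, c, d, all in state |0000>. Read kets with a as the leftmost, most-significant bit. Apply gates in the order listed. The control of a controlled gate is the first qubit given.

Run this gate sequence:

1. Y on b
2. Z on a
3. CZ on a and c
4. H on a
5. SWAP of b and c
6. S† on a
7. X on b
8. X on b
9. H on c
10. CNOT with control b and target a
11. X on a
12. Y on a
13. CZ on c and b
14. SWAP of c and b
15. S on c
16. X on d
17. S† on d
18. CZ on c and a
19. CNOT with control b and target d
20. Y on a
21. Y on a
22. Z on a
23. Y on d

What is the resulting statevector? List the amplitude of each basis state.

The resulting statevector has amplitude -1/2 on |0000>, -1/2 on |0101>, I/2 on |1000>, I/2 on |1101>, and 0 on every other basis state. Key observation: steps 7-8 multiply out to the identity, so the circuit reduces to the remaining gates.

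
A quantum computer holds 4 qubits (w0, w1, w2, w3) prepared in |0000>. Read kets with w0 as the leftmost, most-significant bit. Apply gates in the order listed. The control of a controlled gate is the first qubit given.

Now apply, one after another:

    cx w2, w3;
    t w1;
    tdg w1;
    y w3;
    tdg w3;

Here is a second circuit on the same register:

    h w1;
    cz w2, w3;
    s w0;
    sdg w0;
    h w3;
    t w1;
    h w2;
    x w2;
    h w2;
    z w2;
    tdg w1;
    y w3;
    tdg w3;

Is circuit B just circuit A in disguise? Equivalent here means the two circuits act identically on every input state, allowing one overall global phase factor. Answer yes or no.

No, they are not equivalent — no single phase factor reconciles the two unitaries.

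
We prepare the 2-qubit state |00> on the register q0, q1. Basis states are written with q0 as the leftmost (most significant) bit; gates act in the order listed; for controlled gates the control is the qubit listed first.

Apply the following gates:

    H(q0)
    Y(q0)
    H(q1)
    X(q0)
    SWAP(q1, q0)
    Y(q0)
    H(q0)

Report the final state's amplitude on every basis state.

After the circuit, the state carries amplitude 0 on |00>, 0 on |01>, sqrt(2)/2 on |10>, -sqrt(2)/2 on |11>.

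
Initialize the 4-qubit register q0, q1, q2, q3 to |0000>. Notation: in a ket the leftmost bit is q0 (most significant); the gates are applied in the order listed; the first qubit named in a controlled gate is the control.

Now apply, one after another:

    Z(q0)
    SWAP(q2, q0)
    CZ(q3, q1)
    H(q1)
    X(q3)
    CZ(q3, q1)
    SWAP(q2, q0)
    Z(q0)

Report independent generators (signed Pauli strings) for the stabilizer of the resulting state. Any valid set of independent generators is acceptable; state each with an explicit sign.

The stabilizer group can be generated by -IXII, +ZIII, +IIZI, -IIIZ, among other valid generating sets.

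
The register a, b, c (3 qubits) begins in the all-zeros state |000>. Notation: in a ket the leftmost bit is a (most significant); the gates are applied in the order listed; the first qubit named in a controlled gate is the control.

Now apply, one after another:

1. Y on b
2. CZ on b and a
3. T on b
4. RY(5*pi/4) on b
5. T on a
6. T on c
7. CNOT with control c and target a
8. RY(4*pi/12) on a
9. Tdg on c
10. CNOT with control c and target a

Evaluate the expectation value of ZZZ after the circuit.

The expectation value of ZZZ is sqrt(2)/4.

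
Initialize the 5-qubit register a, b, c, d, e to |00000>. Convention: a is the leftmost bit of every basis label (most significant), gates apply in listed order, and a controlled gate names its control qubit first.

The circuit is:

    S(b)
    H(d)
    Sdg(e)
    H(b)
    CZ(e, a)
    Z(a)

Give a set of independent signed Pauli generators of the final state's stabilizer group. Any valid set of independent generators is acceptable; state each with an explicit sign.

The stabilizer group can be generated by +IXIII, +IIIXI, +ZIIII, +IIZII, +IIIIZ, among other valid generating sets.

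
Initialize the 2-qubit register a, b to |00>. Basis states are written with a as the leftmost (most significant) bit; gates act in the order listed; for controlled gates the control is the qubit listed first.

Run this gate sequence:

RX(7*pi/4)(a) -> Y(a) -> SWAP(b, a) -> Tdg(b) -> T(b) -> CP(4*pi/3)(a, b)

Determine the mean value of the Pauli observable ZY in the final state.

The expectation value of ZY is sqrt(2)/2.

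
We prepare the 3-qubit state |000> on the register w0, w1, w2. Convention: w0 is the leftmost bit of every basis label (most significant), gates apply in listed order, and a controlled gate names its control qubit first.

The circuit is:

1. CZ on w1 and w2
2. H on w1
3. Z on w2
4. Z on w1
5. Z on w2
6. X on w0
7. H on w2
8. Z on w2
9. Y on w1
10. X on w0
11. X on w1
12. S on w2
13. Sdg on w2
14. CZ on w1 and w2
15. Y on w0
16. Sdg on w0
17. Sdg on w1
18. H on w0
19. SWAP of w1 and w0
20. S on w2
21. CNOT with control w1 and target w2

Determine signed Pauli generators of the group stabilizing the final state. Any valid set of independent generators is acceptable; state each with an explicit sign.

One valid set of independent stabilizer generators is -YZZ, +ZYZ, -ZZY (any independent generating set of the same group is equally correct).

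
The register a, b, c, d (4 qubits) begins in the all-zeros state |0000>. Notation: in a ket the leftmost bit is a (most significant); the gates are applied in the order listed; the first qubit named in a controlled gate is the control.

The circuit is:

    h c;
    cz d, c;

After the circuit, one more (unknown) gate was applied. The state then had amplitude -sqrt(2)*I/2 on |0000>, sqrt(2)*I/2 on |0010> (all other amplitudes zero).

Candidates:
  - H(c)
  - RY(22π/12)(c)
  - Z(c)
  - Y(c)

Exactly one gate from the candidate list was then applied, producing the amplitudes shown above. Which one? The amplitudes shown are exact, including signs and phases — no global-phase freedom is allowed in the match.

The applied gate was Y(c).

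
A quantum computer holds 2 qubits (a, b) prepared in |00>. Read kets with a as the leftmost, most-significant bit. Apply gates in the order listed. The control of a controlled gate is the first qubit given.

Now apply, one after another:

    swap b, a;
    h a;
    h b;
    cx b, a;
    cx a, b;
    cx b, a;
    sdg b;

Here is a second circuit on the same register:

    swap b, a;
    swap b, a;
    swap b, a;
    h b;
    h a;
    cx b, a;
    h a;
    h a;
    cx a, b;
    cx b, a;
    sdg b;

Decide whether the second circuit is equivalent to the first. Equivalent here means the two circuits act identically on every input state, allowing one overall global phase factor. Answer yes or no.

Yes: on every input state the two circuits agree up to one overall phase factor.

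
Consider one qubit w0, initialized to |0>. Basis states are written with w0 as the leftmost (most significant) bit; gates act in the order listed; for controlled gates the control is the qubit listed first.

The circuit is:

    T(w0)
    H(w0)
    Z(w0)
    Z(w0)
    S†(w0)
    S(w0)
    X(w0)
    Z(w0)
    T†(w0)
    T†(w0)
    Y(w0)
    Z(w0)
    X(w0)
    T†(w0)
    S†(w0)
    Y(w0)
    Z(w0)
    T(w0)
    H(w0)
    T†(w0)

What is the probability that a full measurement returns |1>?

The probability of measuring |1> is 1/2.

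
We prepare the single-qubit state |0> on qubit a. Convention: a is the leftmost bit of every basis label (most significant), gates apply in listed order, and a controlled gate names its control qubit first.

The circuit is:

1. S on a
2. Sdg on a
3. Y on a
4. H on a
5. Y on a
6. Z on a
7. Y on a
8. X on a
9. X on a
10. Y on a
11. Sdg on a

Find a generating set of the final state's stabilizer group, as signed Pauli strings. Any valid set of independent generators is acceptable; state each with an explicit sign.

One valid set of independent stabilizer generators is +Y (any independent generating set of the same group is equally correct). Key observation: the block from step 7 through step 10 cancels to the identity and can be dropped.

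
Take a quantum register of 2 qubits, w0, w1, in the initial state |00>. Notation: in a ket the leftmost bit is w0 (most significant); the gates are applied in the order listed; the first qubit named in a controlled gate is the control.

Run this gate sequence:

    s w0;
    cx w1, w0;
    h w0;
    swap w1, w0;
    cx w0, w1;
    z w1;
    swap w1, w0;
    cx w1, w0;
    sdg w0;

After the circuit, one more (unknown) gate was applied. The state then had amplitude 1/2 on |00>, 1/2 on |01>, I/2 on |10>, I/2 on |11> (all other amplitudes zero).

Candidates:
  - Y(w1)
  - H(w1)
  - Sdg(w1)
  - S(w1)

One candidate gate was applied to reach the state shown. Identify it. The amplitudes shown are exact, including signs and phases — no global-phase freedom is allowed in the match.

The unique candidate consistent with the amplitudes is H(w1).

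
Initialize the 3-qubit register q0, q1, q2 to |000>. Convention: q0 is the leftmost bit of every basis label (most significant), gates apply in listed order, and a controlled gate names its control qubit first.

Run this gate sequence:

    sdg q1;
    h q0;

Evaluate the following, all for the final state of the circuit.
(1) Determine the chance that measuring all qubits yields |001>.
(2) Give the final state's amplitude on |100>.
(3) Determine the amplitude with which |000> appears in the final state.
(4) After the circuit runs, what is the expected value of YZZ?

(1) Outcome |001> occurs with probability 0.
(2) The final state's coefficient on |100> equals sqrt(2)/2.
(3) |000> carries amplitude sqrt(2)/2 in the final state.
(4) The expectation value of YZZ is 0.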